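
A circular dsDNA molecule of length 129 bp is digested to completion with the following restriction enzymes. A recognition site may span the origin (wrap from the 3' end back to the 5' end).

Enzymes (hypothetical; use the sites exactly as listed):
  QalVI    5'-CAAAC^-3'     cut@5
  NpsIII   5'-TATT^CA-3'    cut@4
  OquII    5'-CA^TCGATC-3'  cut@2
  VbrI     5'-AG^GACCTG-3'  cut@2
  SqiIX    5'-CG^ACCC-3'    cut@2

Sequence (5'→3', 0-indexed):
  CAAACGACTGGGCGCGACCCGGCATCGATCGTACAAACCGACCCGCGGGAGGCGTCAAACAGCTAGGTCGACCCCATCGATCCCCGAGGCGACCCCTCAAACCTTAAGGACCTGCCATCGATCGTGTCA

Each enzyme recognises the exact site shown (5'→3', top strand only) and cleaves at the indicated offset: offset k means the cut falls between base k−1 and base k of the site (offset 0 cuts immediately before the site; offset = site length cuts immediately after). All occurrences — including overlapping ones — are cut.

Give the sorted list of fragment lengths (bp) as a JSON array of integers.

Site scan:
  QalVI CAAAC/5: at [0, 33, 55, 97] ⇒ [5, 38, 60, 102]
  NpsIII (TATTCA, off=4): no sites
  OquII CATCGATC/2: at [22, 74, 115] ⇒ [24, 76, 117]
  VbrI AGGACCTG/2: at [106] ⇒ [108]
  SqiIX CGACCC/2: at [14, 38, 68, 89] ⇒ [16, 40, 70, 91]

Pooled cuts: [5, 16, 24, 38, 40, 60, 70, 76, 91, 102, 108, 117]

Fragment lengths:
  5→16: 11 bp
  16→24: 8 bp
  24→38: 14 bp
  38→40: 2 bp
  40→60: 20 bp
  60→70: 10 bp
  70→76: 6 bp
  76→91: 15 bp
  91→102: 11 bp
  102→108: 6 bp
  108→117: 9 bp
  117→5 (wrap): 129-117+5 = 17 bp

[2,6,6,8,9,10,11,11,14,15,17,20]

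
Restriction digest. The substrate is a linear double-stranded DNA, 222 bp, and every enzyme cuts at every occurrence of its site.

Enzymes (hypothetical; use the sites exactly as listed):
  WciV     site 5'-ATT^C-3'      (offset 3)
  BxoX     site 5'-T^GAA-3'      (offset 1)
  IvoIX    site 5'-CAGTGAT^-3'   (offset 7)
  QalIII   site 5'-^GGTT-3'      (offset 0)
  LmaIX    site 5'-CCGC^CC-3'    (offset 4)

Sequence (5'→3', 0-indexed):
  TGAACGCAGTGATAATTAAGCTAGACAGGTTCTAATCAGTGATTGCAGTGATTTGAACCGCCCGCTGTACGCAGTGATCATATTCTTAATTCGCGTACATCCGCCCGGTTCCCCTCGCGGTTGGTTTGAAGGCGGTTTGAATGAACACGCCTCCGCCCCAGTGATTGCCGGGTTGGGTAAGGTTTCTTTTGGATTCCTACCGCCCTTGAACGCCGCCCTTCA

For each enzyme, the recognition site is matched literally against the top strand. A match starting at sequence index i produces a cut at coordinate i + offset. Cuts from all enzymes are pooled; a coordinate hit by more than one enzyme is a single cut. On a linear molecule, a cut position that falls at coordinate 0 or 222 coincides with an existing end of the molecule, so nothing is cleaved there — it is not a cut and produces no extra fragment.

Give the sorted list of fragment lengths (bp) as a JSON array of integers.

Site scan:
  WciV ATTC/3: at [81, 88, 192] ⇒ [84, 91, 195]
  BxoX TGAA/1: at [0, 53, 126, 137, 141, 206] ⇒ [1, 54, 127, 138, 142, 207]
  IvoIX CAGTGAT/7: at [6, 36, 45, 71, 158] ⇒ [13, 43, 52, 78, 165]
  QalIII GGTT/0: at [27, 106, 118, 122, 133, 170, 180] ⇒ [27, 106, 118, 122, 133, 170, 180]
  LmaIX CCGCCC/4: at [57, 100, 152, 199, 212] ⇒ [61, 104, 156, 203, 216]

Pooled cuts: [1, 13, 27, 43, 52, 54, 61, 78, 84, 91, 104, 106, 118, 122, 127, 133, 138, 142, 156, 165, 170, 180, 195, 203, 207, 216]

Fragments:
  [0,1): 1 bp
  [1,13): 12 bp
  [13,27): 14 bp
  [27,43): 16 bp
  [43,52): 9 bp
  [52,54): 2 bp
  [54,61): 7 bp
  [61,78): 17 bp
  [78,84): 6 bp
  [84,91): 7 bp
  [91,104): 13 bp
  [104,106): 2 bp
  [106,118): 12 bp
  [118,122): 4 bp
  [122,127): 5 bp
  [127,133): 6 bp
  [133,138): 5 bp
  [138,142): 4 bp
  [142,156): 14 bp
  [156,165): 9 bp
  [165,170): 5 bp
  [170,180): 10 bp
  [180,195): 15 bp
  [195,203): 8 bp
  [203,207): 4 bp
  [207,216): 9 bp
  [216,222): 6 bp

[1,2,2,4,4,4,5,5,5,6,6,6,7,7,8,9,9,9,10,12,12,13,14,14,15,16,17]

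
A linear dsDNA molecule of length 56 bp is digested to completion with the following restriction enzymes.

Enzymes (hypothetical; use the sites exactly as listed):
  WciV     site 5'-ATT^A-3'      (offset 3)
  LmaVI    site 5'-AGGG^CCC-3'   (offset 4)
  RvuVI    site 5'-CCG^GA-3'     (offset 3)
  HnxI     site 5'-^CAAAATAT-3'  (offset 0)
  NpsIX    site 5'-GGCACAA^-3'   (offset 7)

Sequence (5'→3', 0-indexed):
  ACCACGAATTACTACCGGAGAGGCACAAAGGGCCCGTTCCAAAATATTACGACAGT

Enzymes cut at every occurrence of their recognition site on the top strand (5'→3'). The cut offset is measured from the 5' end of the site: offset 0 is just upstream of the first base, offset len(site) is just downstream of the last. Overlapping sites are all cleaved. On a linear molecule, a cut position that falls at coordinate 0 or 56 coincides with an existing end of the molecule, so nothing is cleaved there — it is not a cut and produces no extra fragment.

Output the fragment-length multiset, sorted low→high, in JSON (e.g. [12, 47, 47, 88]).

Site scan:
  WciV ATTA/3: at [7, 45] ⇒ [10, 48]
  LmaVI AGGGCCC/4: at [28] ⇒ [32]
  RvuVI CCGGA/3: at [14] ⇒ [17]
  HnxI CAAAATAT/0: at [39] ⇒ [39]
  NpsIX GGCACAA/7: at [21] ⇒ [28]

All cut coordinates (distinct, sorted): [10, 17, 28, 32, 39, 48]

Fragments:
  [0,10): 10 bp
  [10,17): 7 bp
  [17,28): 11 bp
  [28,32): 4 bp
  [32,39): 7 bp
  [39,48): 9 bp
  [48,56): 8 bp

[4,7,7,8,9,10,11]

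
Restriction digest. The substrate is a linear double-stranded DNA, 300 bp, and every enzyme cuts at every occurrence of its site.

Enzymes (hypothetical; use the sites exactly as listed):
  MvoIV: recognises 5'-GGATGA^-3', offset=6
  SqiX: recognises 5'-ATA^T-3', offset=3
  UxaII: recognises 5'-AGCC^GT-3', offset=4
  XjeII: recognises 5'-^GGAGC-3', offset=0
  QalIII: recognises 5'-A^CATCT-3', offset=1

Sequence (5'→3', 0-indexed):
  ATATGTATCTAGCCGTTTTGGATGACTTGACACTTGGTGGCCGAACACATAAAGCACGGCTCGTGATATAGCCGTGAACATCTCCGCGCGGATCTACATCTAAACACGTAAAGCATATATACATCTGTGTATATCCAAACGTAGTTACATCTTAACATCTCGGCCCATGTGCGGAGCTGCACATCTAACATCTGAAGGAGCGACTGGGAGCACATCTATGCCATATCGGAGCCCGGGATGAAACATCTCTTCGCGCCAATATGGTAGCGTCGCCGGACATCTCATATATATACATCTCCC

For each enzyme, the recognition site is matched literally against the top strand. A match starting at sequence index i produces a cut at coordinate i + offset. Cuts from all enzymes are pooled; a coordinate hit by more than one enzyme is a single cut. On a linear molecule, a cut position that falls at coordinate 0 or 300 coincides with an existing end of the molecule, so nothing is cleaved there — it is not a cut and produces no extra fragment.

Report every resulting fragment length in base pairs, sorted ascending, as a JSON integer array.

Scan for sites:
  MvoIV (GGATGA, off=6): starts [19, 235] → cuts [25, 241]
  SqiX (ATAT, off=3): starts [0, 65, 114, 116, 130, 222, 258, 283, 285, 287] → cuts [3, 68, 117, 119, 133, 225, 261, 286, 288, 290]
  UxaII (AGCCGT, off=4): starts [10, 69] → cuts [14, 73]
  XjeII (GGAGC, off=0): starts [172, 196, 206, 227] → cuts [172, 196, 206, 227]
  QalIII (ACATCT, off=1): starts [77, 95, 120, 146, 154, 180, 187, 211, 242, 276, 291] → cuts [78, 96, 121, 147, 155, 181, 188, 212, 243, 277, 292]

All cut coordinates (distinct, sorted): [3, 14, 25, 68, 73, 78, 96, 117, 119, 121, 133, 147, 155, 172, 181, 188, 196, 206, 212, 225, 227, 241, 243, 261, 277, 286, 288, 290, 292]

Fragment lengths:
  [0,3): 3 bp
  [3,14): 11 bp
  [14,25): 11 bp
  [25,68): 43 bp
  [68,73): 5 bp
  [73,78): 5 bp
  [78,96): 18 bp
  [96,117): 21 bp
  [117,119): 2 bp
  [119,121): 2 bp
  [121,133): 12 bp
  [133,147): 14 bp
  [147,155): 8 bp
  [155,172): 17 bp
  [172,181): 9 bp
  [181,188): 7 bp
  [188,196): 8 bp
  [196,206): 10 bp
  [206,212): 6 bp
  [212,225): 13 bp
  [225,227): 2 bp
  [227,241): 14 bp
  [241,243): 2 bp
  [243,261): 18 bp
  [261,277): 16 bp
  [277,286): 9 bp
  [286,288): 2 bp
  [288,290): 2 bp
  [290,292): 2 bp
  [292,300): 8 bp

[2,2,2,2,2,2,2,3,5,5,6,7,8,8,8,9,9,10,11,11,12,13,14,14,16,17,18,18,21,43]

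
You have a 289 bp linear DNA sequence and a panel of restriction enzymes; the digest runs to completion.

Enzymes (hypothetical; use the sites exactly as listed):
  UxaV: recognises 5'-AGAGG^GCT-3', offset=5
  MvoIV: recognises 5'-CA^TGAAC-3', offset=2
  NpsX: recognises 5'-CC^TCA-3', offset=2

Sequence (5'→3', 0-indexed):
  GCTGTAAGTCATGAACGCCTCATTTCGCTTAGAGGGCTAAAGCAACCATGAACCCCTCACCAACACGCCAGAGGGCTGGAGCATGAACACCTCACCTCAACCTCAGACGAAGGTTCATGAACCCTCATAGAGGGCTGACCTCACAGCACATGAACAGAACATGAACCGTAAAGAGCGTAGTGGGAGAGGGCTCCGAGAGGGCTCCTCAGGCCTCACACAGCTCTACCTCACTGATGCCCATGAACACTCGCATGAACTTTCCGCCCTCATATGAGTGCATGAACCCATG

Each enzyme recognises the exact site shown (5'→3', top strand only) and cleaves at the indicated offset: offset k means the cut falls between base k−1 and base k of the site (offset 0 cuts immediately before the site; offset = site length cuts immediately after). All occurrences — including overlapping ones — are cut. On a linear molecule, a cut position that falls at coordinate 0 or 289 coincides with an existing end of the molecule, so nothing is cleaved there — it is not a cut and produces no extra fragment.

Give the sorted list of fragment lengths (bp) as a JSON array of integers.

Site scan:
  UxaV AGAGGGCT/5: at [30, 69, 128, 184, 195] ⇒ [35, 74, 133, 189, 200]
  MvoIV CATGAAC/2: at [9, 46, 81, 115, 148, 159, 238, 250, 277] ⇒ [11, 48, 83, 117, 150, 161, 240, 252, 279]
  NpsX CCTCA/2: at [17, 54, 89, 94, 100, 122, 138, 203, 210, 225, 264] ⇒ [19, 56, 91, 96, 102, 124, 140, 205, 212, 227, 266]

All cut coordinates (distinct, sorted): [11, 19, 35, 48, 56, 74, 83, 91, 96, 102, 117, 124, 133, 140, 150, 161, 189, 200, 205, 212, 227, 240, 252, 266, 279]

Fragment lengths:
  [0,11): 11 bp
  [11,19): 8 bp
  [19,35): 16 bp
  [35,48): 13 bp
  [48,56): 8 bp
  [56,74): 18 bp
  [74,83): 9 bp
  [83,91): 8 bp
  [91,96): 5 bp
  [96,102): 6 bp
  [102,117): 15 bp
  [117,124): 7 bp
  [124,133): 9 bp
  [133,140): 7 bp
  [140,150): 10 bp
  [150,161): 11 bp
  [161,189): 28 bp
  [189,200): 11 bp
  [200,205): 5 bp
  [205,212): 7 bp
  [212,227): 15 bp
  [227,240): 13 bp
  [240,252): 12 bp
  [252,266): 14 bp
  [266,279): 13 bp
  [279,289): 10 bp

[5,5,6,7,7,7,8,8,8,9,9,10,10,11,11,11,12,13,13,13,14,15,15,16,18,28]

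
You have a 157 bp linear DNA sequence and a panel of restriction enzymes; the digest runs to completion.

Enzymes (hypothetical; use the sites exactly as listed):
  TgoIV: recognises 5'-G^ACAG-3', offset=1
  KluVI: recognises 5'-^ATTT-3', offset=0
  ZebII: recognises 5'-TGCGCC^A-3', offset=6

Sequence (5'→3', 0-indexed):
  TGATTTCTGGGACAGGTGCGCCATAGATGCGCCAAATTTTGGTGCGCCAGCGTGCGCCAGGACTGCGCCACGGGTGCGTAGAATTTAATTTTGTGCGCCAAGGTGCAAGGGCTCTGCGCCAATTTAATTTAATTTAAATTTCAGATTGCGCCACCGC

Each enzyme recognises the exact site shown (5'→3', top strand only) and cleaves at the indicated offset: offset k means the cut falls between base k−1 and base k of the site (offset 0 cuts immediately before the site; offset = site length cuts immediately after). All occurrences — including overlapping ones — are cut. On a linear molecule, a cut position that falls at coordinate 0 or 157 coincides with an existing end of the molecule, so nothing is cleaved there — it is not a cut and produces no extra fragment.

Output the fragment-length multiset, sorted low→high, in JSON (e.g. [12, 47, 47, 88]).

Scan for sites:
  TgoIV GACAG/1: at [10] ⇒ [11]
  KluVI ATTT/0: at [2, 35, 82, 87, 121, 126, 131, 137] ⇒ [2, 35, 82, 87, 121, 126, 131, 137]
  ZebII TGCGCCA/6: at [16, 27, 42, 52, 63, 93, 114, 146] ⇒ [22, 33, 48, 58, 69, 99, 120, 152]

Pooled cuts: [2, 11, 22, 33, 35, 48, 58, 69, 82, 87, 99, 120, 121, 126, 131, 137, 152]

Fragments:
  [0,2): 2 bp
  [2,11): 9 bp
  [11,22): 11 bp
  [22,33): 11 bp
  [33,35): 2 bp
  [35,48): 13 bp
  [48,58): 10 bp
  [58,69): 11 bp
  [69,82): 13 bp
  [82,87): 5 bp
  [87,99): 12 bp
  [99,120): 21 bp
  [120,121): 1 bp
  [121,126): 5 bp
  [126,131): 5 bp
  [131,137): 6 bp
  [137,152): 15 bp
  [152,157): 5 bp

[1,2,2,5,5,5,5,6,9,10,11,11,11,12,13,13,15,21]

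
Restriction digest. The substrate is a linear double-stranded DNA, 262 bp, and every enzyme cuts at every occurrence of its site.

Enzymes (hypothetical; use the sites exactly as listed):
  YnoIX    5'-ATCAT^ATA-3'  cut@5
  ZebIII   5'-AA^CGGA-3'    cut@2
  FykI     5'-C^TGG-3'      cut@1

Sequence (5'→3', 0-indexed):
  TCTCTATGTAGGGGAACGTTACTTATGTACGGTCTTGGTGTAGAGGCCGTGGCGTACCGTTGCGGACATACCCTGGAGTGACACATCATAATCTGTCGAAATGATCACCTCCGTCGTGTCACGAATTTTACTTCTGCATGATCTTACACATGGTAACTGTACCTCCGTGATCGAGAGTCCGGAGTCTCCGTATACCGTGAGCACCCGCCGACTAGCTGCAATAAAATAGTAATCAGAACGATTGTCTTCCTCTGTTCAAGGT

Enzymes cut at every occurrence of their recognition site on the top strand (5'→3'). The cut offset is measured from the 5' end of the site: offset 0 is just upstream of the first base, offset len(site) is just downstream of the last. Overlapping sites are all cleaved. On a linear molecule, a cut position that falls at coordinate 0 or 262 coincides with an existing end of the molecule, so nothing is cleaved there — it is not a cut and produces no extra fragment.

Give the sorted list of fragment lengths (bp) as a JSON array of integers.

Per-enzyme occurrences:
  YnoIX (ATCATATA, off=5): no sites
  ZebIII (AACGGA, off=2): no sites
  FykI CTGG/1: at [72] ⇒ [73]

All cut coordinates (distinct, sorted): [73]

Fragments:
  [0,73): 73 bp
  [73,262): 189 bp

[73,189]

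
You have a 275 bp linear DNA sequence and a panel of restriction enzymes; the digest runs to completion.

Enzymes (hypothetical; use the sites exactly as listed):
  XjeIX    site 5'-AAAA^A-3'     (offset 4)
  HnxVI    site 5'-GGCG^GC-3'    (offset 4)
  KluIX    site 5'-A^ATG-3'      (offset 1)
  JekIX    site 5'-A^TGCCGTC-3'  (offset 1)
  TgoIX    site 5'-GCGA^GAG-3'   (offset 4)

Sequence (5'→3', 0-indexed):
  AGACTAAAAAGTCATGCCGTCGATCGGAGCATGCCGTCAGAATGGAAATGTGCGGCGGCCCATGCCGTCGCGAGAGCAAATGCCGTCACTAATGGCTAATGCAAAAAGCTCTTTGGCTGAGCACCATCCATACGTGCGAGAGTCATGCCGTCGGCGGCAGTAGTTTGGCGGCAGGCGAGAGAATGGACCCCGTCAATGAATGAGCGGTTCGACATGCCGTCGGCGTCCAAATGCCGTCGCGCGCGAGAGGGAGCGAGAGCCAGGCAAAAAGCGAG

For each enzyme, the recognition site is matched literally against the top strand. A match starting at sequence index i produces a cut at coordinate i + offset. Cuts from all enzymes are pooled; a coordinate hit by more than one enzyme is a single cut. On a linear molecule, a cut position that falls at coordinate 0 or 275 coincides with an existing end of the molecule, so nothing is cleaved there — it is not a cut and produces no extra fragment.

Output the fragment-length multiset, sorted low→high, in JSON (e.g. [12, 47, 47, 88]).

[1,1,4,4,5,5,6,6,6,6,7,8,8,9,10,10,10,11,11,11,13,13,14,15,15,16,17,33]

Site scan:
  XjeIX (AAAAA, off=4): starts [5, 102, 265] → cuts [9, 106, 269]
  HnxVI (GGCGGC, off=4): starts [53, 152, 166] → cuts [57, 156, 170]
  KluIX (AATG, off=1): starts [40, 46, 78, 90, 97, 181, 194, 198, 229] → cuts [41, 47, 79, 91, 98, 182, 195, 199, 230]
  JekIX (ATGCCGTC, off=1): starts [13, 30, 61, 79, 144, 213, 230] → cuts [14, 31, 62, 80, 145, 214, 231]
  TgoIX (GCGAGAG, off=4): starts [69, 135, 174, 242, 252] → cuts [73, 139, 178, 246, 256]

Pooled cuts: [9, 14, 31, 41, 47, 57, 62, 73, 79, 80, 91, 98, 106, 139, 145, 156, 170, 178, 182, 195, 199, 214, 230, 231, 246, 256, 269]

Fragments:
  [0,9): 9 bp
  [9,14): 5 bp
  [14,31): 17 bp
  [31,41): 10 bp
  [41,47): 6 bp
  [47,57): 10 bp
  [57,62): 5 bp
  [62,73): 11 bp
  [73,79): 6 bp
  [79,80): 1 bp
  [80,91): 11 bp
  [91,98): 7 bp
  [98,106): 8 bp
  [106,139): 33 bp
  [139,145): 6 bp
  [145,156): 11 bp
  [156,170): 14 bp
  [170,178): 8 bp
  [178,182): 4 bp
  [182,195): 13 bp
  [195,199): 4 bp
  [199,214): 15 bp
  [214,230): 16 bp
  [230,231): 1 bp
  [231,246): 15 bp
  [246,256): 10 bp
  [256,269): 13 bp
  [269,275): 6 bp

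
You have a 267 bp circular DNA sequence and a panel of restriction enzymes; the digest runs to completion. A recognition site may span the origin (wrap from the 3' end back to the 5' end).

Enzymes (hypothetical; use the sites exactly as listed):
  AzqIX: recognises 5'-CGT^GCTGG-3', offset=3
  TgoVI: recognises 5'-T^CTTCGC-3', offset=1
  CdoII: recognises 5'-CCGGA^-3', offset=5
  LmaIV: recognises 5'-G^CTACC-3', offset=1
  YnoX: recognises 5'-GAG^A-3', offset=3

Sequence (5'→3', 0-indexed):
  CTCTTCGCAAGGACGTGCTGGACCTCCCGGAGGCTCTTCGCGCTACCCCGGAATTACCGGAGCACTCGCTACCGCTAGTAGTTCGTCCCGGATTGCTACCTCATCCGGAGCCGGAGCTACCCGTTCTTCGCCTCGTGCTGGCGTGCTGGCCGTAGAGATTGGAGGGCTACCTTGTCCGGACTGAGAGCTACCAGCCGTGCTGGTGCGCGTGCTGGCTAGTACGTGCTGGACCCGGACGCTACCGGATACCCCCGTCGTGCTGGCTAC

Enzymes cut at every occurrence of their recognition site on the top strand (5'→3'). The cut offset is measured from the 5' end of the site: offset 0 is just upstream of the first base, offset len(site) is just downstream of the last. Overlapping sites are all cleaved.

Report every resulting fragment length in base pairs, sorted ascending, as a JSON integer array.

[1,2,2,3,4,5,5,6,6,7,7,8,8,9,9,9,10,11,11,12,12,12,13,14,14,14,14,15,24]

Per-enzyme occurrences:
  AzqIX CGTGCTGG/3: at [13, 133, 141, 195, 207, 221, 255] ⇒ [16, 136, 144, 198, 210, 224, 258]
  TgoVI TCTTCGC/1: at [1, 34, 124] ⇒ [2, 35, 125]
  CdoII CCGGA/5: at [26, 47, 56, 87, 104, 110, 175, 231, 241] ⇒ [31, 52, 61, 92, 109, 115, 180, 236, 246]
  LmaIV GCTACC/1: at [41, 67, 94, 115, 165, 186, 237, 262] ⇒ [42, 68, 95, 116, 166, 187, 238, 263]
  YnoX GAGA/3: at [154, 182] ⇒ [157, 185]

Pooled cuts: [2, 16, 31, 35, 42, 52, 61, 68, 92, 95, 109, 115, 116, 125, 136, 144, 157, 166, 180, 185, 187, 198, 210, 224, 236, 238, 246, 258, 263]

Fragment lengths:
  2→16: 14 bp
  16→31: 15 bp
  31→35: 4 bp
  35→42: 7 bp
  42→52: 10 bp
  52→61: 9 bp
  61→68: 7 bp
  68→92: 24 bp
  92→95: 3 bp
  95→109: 14 bp
  109→115: 6 bp
  115→116: 1 bp
  116→125: 9 bp
  125→136: 11 bp
  136→144: 8 bp
  144→157: 13 bp
  157→166: 9 bp
  166→180: 14 bp
  180→185: 5 bp
  185→187: 2 bp
  187→198: 11 bp
  198→210: 12 bp
  210→224: 14 bp
  224→236: 12 bp
  236→238: 2 bp
  238→246: 8 bp
  246→258: 12 bp
  258→263: 5 bp
  263→2 (wrap): 267-263+2 = 6 bp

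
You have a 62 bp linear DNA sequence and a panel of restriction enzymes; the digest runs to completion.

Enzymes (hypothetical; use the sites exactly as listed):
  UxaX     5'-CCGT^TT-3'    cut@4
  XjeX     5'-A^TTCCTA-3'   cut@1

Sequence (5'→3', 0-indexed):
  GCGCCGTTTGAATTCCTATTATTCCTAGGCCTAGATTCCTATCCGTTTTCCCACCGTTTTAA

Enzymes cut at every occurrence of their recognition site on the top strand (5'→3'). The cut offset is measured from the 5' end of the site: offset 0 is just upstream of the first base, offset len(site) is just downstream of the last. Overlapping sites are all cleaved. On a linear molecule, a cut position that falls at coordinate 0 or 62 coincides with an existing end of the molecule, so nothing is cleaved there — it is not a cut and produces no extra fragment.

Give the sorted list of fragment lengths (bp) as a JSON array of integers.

Site scan:
  UxaX CCGTTT/4: at [3, 42, 53] ⇒ [7, 46, 57]
  XjeX ATTCCTA/1: at [11, 20, 34] ⇒ [12, 21, 35]

Pooled cuts: [7, 12, 21, 35, 46, 57]

Fragments:
  [0,7): 7 bp
  [7,12): 5 bp
  [12,21): 9 bp
  [21,35): 14 bp
  [35,46): 11 bp
  [46,57): 11 bp
  [57,62): 5 bp

[5,5,7,9,11,11,14]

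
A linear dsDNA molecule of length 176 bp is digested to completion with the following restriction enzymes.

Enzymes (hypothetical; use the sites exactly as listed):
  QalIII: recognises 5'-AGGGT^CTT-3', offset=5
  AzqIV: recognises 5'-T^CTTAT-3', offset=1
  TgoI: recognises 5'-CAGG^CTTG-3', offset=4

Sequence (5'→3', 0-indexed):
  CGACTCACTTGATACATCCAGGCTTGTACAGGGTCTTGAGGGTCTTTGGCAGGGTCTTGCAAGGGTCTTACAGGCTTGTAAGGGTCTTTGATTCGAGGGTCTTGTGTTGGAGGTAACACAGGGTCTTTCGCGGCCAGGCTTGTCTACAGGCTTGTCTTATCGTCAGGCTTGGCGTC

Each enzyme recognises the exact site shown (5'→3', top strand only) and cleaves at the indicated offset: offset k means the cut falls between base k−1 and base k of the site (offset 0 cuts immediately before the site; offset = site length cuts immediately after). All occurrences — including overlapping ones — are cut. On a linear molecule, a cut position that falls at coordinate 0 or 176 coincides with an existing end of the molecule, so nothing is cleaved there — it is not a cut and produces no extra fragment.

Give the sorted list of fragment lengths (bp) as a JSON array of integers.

[5,8,9,9,11,11,12,12,12,12,14,15,22,24]

Site scan:
  QalIII AGGGTCTT/5: at [29, 38, 50, 61, 80, 95, 119] ⇒ [34, 43, 55, 66, 85, 100, 124]
  AzqIV TCTTAT/1: at [154] ⇒ [155]
  TgoI CAGGCTTG/4: at [18, 70, 134, 146, 163] ⇒ [22, 74, 138, 150, 167]

All cut coordinates (distinct, sorted): [22, 34, 43, 55, 66, 74, 85, 100, 124, 138, 150, 155, 167]

Fragments:
  [0,22): 22 bp
  [22,34): 12 bp
  [34,43): 9 bp
  [43,55): 12 bp
  [55,66): 11 bp
  [66,74): 8 bp
  [74,85): 11 bp
  [85,100): 15 bp
  [100,124): 24 bp
  [124,138): 14 bp
  [138,150): 12 bp
  [150,155): 5 bp
  [155,167): 12 bp
  [167,176): 9 bp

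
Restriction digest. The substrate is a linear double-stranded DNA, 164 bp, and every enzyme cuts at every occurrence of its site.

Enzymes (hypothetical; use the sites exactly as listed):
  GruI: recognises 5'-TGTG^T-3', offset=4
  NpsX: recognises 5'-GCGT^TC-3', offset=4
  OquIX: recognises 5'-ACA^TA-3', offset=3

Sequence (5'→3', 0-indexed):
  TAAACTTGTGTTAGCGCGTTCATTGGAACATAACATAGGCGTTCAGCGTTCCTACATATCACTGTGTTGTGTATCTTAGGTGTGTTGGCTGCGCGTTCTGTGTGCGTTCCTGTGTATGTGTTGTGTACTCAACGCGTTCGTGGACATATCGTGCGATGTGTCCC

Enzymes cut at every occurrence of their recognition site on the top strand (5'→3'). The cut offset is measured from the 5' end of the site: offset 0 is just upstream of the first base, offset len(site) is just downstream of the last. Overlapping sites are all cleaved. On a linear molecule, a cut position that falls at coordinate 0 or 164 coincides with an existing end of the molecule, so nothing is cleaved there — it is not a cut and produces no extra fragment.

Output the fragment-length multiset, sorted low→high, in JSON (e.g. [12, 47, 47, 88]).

Site scan:
  GruI (TGTGT, off=4): starts [6, 62, 67, 80, 98, 110, 116, 121, 156] → cuts [10, 66, 71, 84, 102, 114, 120, 125, 160]
  NpsX (GCGTTC, off=4): starts [15, 38, 45, 92, 103, 133] → cuts [19, 42, 49, 96, 107, 137]
  OquIX (ACATA, off=3): starts [27, 32, 53, 143] → cuts [30, 35, 56, 146]

All cut coordinates (distinct, sorted): [10, 19, 30, 35, 42, 49, 56, 66, 71, 84, 96, 102, 107, 114, 120, 125, 137, 146, 160]

Fragments:
  [0,10): 10 bp
  [10,19): 9 bp
  [19,30): 11 bp
  [30,35): 5 bp
  [35,42): 7 bp
  [42,49): 7 bp
  [49,56): 7 bp
  [56,66): 10 bp
  [66,71): 5 bp
  [71,84): 13 bp
  [84,96): 12 bp
  [96,102): 6 bp
  [102,107): 5 bp
  [107,114): 7 bp
  [114,120): 6 bp
  [120,125): 5 bp
  [125,137): 12 bp
  [137,146): 9 bp
  [146,160): 14 bp
  [160,164): 4 bp

[4,5,5,5,5,6,6,7,7,7,7,9,9,10,10,11,12,12,13,14]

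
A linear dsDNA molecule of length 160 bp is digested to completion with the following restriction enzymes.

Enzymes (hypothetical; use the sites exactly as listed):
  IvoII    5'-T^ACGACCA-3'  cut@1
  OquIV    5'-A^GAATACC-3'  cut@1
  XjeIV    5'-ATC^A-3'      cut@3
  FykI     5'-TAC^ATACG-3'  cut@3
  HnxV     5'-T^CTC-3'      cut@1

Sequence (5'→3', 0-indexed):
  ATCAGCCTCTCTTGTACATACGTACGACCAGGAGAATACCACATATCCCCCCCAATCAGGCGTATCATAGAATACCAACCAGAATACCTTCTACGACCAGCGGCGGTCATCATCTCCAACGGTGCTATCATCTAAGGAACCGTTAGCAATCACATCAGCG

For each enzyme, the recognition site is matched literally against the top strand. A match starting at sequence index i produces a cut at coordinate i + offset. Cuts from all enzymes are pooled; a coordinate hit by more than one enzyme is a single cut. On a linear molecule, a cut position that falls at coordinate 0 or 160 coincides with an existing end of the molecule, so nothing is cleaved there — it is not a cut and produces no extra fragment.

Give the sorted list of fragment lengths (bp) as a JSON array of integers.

Scan for sites:
  IvoII TACGACCA/1: at [22, 91] ⇒ [23, 92]
  OquIV AGAATACC/1: at [32, 68, 80] ⇒ [33, 69, 81]
  XjeIV ATCA/3: at [0, 54, 63, 108, 126, 148, 153] ⇒ [3, 57, 66, 111, 129, 151, 156]
  FykI TACATACG/3: at [14] ⇒ [17]
  HnxV TCTC/1: at [7, 112] ⇒ [8, 113]

All cut coordinates (distinct, sorted): [3, 8, 17, 23, 33, 57, 66, 69, 81, 92, 111, 113, 129, 151, 156]

Fragments:
  [0,3): 3 bp
  [3,8): 5 bp
  [8,17): 9 bp
  [17,23): 6 bp
  [23,33): 10 bp
  [33,57): 24 bp
  [57,66): 9 bp
  [66,69): 3 bp
  [69,81): 12 bp
  [81,92): 11 bp
  [92,111): 19 bp
  [111,113): 2 bp
  [113,129): 16 bp
  [129,151): 22 bp
  [151,156): 5 bp
  [156,160): 4 bp

[2,3,3,4,5,5,6,9,9,10,11,12,16,19,22,24]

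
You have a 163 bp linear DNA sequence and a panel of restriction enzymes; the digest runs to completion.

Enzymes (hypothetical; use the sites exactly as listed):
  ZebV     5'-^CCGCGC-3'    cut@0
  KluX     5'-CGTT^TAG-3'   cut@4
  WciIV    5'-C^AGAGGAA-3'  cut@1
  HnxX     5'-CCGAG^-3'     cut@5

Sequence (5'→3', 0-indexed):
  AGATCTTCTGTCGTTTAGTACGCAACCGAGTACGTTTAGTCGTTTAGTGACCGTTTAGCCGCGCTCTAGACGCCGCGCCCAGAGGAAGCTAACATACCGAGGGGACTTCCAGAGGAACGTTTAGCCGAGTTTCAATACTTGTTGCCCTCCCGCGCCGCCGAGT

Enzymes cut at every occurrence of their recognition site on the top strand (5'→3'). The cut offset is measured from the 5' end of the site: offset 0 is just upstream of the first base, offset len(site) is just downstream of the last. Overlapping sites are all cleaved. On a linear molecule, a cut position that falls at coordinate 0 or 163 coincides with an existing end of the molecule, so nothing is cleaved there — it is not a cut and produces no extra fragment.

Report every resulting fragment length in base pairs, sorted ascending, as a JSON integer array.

[1,3,6,8,8,8,9,11,11,13,14,15,15,20,21]

Scan for sites:
  ZebV (CCGCGC, off=0): starts [58, 72, 149] → cuts [58, 72, 149]
  KluX (CGTTTAG, off=4): starts [11, 32, 40, 51, 117] → cuts [15, 36, 44, 55, 121]
  WciIV (CAGAGGAA, off=1): starts [79, 109] → cuts [80, 110]
  HnxX (CCGAG, off=5): starts [25, 96, 124, 157] → cuts [30, 101, 129, 162]

All cut coordinates (distinct, sorted): [15, 30, 36, 44, 55, 58, 72, 80, 101, 110, 121, 129, 149, 162]

Fragment lengths:
  [0,15): 15 bp
  [15,30): 15 bp
  [30,36): 6 bp
  [36,44): 8 bp
  [44,55): 11 bp
  [55,58): 3 bp
  [58,72): 14 bp
  [72,80): 8 bp
  [80,101): 21 bp
  [101,110): 9 bp
  [110,121): 11 bp
  [121,129): 8 bp
  [129,149): 20 bp
  [149,162): 13 bp
  [162,163): 1 bp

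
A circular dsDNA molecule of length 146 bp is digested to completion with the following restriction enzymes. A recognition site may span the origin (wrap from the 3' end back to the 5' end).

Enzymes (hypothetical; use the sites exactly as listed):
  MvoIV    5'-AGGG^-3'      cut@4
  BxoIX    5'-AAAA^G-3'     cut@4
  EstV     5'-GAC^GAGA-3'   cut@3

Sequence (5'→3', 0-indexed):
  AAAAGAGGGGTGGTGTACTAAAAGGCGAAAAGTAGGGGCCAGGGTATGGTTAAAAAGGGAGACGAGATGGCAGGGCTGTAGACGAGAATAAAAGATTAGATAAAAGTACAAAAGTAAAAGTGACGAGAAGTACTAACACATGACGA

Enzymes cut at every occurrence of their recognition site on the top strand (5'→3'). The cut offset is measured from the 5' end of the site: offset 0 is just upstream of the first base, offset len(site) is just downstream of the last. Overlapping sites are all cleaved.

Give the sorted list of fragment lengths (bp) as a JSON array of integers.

[3,4,5,5,6,6,7,8,8,8,10,12,12,12,14,26]

Scan for sites:
  MvoIV (AGGG, off=4): starts [5, 33, 40, 55, 71] → cuts [9, 37, 44, 59, 75]
  BxoIX (AAAAG, off=4): starts [0, 19, 27, 52, 89, 101, 109, 115] → cuts [4, 23, 31, 56, 93, 105, 113, 119]
  EstV (GACGAGA, off=3): starts [60, 80, 121] → cuts [63, 83, 124]

Pooled cuts: [4, 9, 23, 31, 37, 44, 56, 59, 63, 75, 83, 93, 105, 113, 119, 124]

Fragment lengths:
  4→9: 5 bp
  9→23: 14 bp
  23→31: 8 bp
  31→37: 6 bp
  37→44: 7 bp
  44→56: 12 bp
  56→59: 3 bp
  59→63: 4 bp
  63→75: 12 bp
  75→83: 8 bp
  83→93: 10 bp
  93→105: 12 bp
  105→113: 8 bp
  113→119: 6 bp
  119→124: 5 bp
  124→4 (wrap): 146-124+4 = 26 bp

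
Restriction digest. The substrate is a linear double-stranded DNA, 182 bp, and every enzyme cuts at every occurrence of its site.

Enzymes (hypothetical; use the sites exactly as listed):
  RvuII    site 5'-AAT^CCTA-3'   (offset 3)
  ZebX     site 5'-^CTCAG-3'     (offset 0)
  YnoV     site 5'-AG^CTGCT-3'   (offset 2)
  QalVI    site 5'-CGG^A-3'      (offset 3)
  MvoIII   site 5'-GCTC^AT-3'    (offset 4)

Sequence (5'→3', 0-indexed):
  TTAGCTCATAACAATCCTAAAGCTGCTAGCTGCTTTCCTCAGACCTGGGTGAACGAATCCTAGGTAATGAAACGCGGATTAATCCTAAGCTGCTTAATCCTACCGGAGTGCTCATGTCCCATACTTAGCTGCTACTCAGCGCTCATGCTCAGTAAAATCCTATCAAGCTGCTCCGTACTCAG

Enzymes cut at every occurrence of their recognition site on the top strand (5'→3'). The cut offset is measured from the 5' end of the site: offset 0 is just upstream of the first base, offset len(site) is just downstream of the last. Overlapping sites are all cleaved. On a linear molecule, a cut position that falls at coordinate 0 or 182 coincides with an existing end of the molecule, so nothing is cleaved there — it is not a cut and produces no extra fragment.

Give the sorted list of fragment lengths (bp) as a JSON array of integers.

[3,5,6,6,6,7,7,7,7,8,8,8,9,9,10,10,11,15,19,21]

Per-enzyme occurrences:
  RvuII AATCCTA/3: at [12, 55, 80, 95, 155] ⇒ [15, 58, 83, 98, 158]
  ZebX CTCAG/0: at [37, 134, 147, 177] ⇒ [37, 134, 147, 177]
  YnoV AGCTGCT/2: at [20, 27, 87, 126, 165] ⇒ [22, 29, 89, 128, 167]
  QalVI CGGA/3: at [74, 103] ⇒ [77, 106]
  MvoIII GCTCAT/4: at [3, 109, 140] ⇒ [7, 113, 144]

Pooled cuts: [7, 15, 22, 29, 37, 58, 77, 83, 89, 98, 106, 113, 128, 134, 144, 147, 158, 167, 177]

Fragment lengths:
  [0,7): 7 bp
  [7,15): 8 bp
  [15,22): 7 bp
  [22,29): 7 bp
  [29,37): 8 bp
  [37,58): 21 bp
  [58,77): 19 bp
  [77,83): 6 bp
  [83,89): 6 bp
  [89,98): 9 bp
  [98,106): 8 bp
  [106,113): 7 bp
  [113,128): 15 bp
  [128,134): 6 bp
  [134,144): 10 bp
  [144,147): 3 bp
  [147,158): 11 bp
  [158,167): 9 bp
  [167,177): 10 bp
  [177,182): 5 bp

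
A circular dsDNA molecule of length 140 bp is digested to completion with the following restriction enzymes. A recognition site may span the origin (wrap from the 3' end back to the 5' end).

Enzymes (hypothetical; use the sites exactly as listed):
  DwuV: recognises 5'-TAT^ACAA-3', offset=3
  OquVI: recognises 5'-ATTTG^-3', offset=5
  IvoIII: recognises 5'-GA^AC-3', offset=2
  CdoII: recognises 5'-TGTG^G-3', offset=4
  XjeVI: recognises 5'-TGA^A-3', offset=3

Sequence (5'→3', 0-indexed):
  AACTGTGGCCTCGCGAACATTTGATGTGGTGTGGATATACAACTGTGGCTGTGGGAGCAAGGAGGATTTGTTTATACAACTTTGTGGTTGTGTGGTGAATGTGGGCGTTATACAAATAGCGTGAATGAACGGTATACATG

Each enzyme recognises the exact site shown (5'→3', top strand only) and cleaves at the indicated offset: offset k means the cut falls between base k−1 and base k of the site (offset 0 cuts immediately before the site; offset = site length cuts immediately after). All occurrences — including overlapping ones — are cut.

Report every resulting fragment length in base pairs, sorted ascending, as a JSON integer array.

Per-enzyme occurrences:
  DwuV (TATACAA, off=3): starts [35, 72, 108] → cuts [38, 75, 111]
  OquVI (ATTTG, off=5): starts [18, 65] → cuts [23, 70]
  IvoIII (GAAC, off=2): starts [14, 126, 139] → cuts [1, 16, 128]
  CdoII (TGTGG, off=4): starts [3, 24, 29, 43, 49, 82, 90, 99] → cuts [7, 28, 33, 47, 53, 86, 94, 103]
  XjeVI (TGAA, off=3): starts [95, 121, 125, 138] → cuts [1, 98, 124, 128]

Pooled cuts: [1, 7, 16, 23, 28, 33, 38, 47, 53, 70, 75, 86, 94, 98, 103, 111, 124, 128]

Fragments:
  1→7: 6 bp
  7→16: 9 bp
  16→23: 7 bp
  23→28: 5 bp
  28→33: 5 bp
  33→38: 5 bp
  38→47: 9 bp
  47→53: 6 bp
  53→70: 17 bp
  70→75: 5 bp
  75→86: 11 bp
  86→94: 8 bp
  94→98: 4 bp
  98→103: 5 bp
  103→111: 8 bp
  111→124: 13 bp
  124→128: 4 bp
  128→1 (wrap): 140-128+1 = 13 bp

[4,4,5,5,5,5,5,6,6,7,8,8,9,9,11,13,13,17]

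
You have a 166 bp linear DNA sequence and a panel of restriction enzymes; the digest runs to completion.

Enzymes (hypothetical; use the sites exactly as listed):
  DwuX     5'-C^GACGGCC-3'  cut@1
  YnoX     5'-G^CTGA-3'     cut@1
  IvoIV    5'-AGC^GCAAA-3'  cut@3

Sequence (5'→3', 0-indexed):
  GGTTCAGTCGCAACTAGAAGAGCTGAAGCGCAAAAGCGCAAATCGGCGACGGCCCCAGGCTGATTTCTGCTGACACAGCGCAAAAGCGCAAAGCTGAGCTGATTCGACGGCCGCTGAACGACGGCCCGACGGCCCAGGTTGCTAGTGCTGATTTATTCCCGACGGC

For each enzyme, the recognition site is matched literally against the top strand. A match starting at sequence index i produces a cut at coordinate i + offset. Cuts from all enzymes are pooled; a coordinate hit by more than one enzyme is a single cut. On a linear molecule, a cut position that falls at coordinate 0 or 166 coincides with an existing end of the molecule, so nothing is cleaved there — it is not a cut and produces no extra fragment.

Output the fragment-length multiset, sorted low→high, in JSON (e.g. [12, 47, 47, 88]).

[5,6,6,7,7,8,8,8,8,10,10,10,12,19,20,22]

Per-enzyme occurrences:
  DwuX (CGACGGCC, off=1): starts [46, 104, 118, 126] → cuts [47, 105, 119, 127]
  YnoX (GCTGA, off=1): starts [21, 58, 68, 92, 97, 112, 146] → cuts [22, 59, 69, 93, 98, 113, 147]
  IvoIV (AGCGCAAA, off=3): starts [26, 34, 76, 84] → cuts [29, 37, 79, 87]

Pooled cuts: [22, 29, 37, 47, 59, 69, 79, 87, 93, 98, 105, 113, 119, 127, 147]

Fragments:
  [0,22): 22 bp
  [22,29): 7 bp
  [29,37): 8 bp
  [37,47): 10 bp
  [47,59): 12 bp
  [59,69): 10 bp
  [69,79): 10 bp
  [79,87): 8 bp
  [87,93): 6 bp
  [93,98): 5 bp
  [98,105): 7 bp
  [105,113): 8 bp
  [113,119): 6 bp
  [119,127): 8 bp
  [127,147): 20 bp
  [147,166): 19 bp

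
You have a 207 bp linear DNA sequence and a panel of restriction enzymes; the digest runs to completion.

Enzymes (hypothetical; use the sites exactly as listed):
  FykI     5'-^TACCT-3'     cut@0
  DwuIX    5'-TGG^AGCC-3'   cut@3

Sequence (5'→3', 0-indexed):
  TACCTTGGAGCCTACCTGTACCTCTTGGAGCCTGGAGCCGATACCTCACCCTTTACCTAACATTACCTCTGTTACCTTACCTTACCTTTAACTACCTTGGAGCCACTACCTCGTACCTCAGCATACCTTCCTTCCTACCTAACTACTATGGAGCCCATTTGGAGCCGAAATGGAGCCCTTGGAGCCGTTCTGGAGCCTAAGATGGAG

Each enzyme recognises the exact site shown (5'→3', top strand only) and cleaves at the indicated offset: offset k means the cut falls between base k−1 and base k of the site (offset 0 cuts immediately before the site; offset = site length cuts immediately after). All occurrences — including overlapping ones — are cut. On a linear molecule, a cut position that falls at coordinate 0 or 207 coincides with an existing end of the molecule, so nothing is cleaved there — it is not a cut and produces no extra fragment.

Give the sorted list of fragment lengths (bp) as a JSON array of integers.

[4,5,5,6,6,6,7,7,8,8,9,9,10,10,10,10,11,11,11,12,12,14,16]

Scan for sites:
  FykI (TACCT, off=0): starts [0, 12, 18, 41, 53, 63, 72, 77, 82, 92, 106, 113, 123, 135] → cuts [12, 18, 41, 53, 63, 72, 77, 82, 92, 106, 113, 123, 135] (position 0 is a terminus of the linear molecule — no cut)
  DwuIX (TGGAGCC, off=3): starts [5, 25, 32, 97, 148, 159, 170, 179, 190] → cuts [8, 28, 35, 100, 151, 162, 173, 182, 193]

All cut coordinates (distinct, sorted): [8, 12, 18, 28, 35, 41, 53, 63, 72, 77, 82, 92, 100, 106, 113, 123, 135, 151, 162, 173, 182, 193]

Fragment lengths:
  [0,8): 8 bp
  [8,12): 4 bp
  [12,18): 6 bp
  [18,28): 10 bp
  [28,35): 7 bp
  [35,41): 6 bp
  [41,53): 12 bp
  [53,63): 10 bp
  [63,72): 9 bp
  [72,77): 5 bp
  [77,82): 5 bp
  [82,92): 10 bp
  [92,100): 8 bp
  [100,106): 6 bp
  [106,113): 7 bp
  [113,123): 10 bp
  [123,135): 12 bp
  [135,151): 16 bp
  [151,162): 11 bp
  [162,173): 11 bp
  [173,182): 9 bp
  [182,193): 11 bp
  [193,207): 14 bp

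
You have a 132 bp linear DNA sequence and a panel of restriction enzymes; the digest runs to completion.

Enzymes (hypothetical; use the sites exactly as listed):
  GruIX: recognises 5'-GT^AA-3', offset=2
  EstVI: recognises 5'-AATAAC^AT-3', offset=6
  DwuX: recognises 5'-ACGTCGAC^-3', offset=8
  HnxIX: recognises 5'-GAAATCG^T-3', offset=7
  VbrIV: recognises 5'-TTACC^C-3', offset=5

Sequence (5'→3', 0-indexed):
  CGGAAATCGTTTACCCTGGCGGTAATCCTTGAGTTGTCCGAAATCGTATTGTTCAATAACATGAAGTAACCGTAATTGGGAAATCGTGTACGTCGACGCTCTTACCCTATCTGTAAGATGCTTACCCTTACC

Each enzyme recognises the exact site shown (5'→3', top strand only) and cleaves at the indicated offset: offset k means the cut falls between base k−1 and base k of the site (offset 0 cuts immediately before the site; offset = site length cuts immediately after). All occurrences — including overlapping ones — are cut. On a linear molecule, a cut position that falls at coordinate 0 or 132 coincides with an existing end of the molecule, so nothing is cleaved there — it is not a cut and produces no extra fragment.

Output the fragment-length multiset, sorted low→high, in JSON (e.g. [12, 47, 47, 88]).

[6,6,6,7,8,8,9,9,11,12,13,14,23]

Per-enzyme occurrences:
  GruIX (GTAA, off=2): starts [21, 65, 71, 112] → cuts [23, 67, 73, 114]
  EstVI (AATAACAT, off=6): starts [54] → cuts [60]
  DwuX (ACGTCGAC, off=8): starts [89] → cuts [97]
  HnxIX (GAAATCGT, off=7): starts [2, 39, 79] → cuts [9, 46, 86]
  VbrIV (TTACCC, off=5): starts [10, 101, 121] → cuts [15, 106, 126]

Pooled cuts: [9, 15, 23, 46, 60, 67, 73, 86, 97, 106, 114, 126]

Fragment lengths:
  [0,9): 9 bp
  [9,15): 6 bp
  [15,23): 8 bp
  [23,46): 23 bp
  [46,60): 14 bp
  [60,67): 7 bp
  [67,73): 6 bp
  [73,86): 13 bp
  [86,97): 11 bp
  [97,106): 9 bp
  [106,114): 8 bp
  [114,126): 12 bp
  [126,132): 6 bp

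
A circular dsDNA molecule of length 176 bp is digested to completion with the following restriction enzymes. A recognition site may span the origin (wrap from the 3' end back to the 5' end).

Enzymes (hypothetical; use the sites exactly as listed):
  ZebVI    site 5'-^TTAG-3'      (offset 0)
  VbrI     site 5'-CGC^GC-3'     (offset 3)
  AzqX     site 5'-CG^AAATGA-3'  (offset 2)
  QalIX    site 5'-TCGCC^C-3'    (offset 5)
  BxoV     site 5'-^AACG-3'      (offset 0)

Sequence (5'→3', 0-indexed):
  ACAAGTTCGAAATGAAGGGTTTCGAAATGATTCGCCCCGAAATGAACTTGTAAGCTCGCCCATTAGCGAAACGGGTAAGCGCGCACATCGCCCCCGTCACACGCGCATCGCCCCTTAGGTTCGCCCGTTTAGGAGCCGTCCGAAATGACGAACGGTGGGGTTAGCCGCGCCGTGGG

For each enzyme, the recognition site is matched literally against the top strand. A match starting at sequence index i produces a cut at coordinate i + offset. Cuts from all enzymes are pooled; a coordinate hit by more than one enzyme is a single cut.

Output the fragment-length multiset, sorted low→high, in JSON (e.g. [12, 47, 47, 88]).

Site scan:
  ZebVI (TTAG, off=0): starts [62, 114, 128, 160] → cuts [62, 114, 128, 160]
  VbrI (CGCGC, off=3): starts [79, 101, 165] → cuts [82, 104, 168]
  AzqX (CGAAATGA, off=2): starts [7, 22, 37, 140] → cuts [9, 24, 39, 142]
  QalIX (TCGCCC, off=5): starts [31, 55, 87, 107, 120] → cuts [36, 60, 92, 112, 125]
  BxoV (AACG, off=0): starts [69, 150] → cuts [69, 150]

All cut coordinates (distinct, sorted): [9, 24, 36, 39, 60, 62, 69, 82, 92, 104, 112, 114, 125, 128, 142, 150, 160, 168]

Fragment lengths:
  9→24: 15 bp
  24→36: 12 bp
  36→39: 3 bp
  39→60: 21 bp
  60→62: 2 bp
  62→69: 7 bp
  69→82: 13 bp
  82→92: 10 bp
  92→104: 12 bp
  104→112: 8 bp
  112→114: 2 bp
  114→125: 11 bp
  125→128: 3 bp
  128→142: 14 bp
  142→150: 8 bp
  150→160: 10 bp
  160→168: 8 bp
  168→9 (wrap): 176-168+9 = 17 bp

[2,2,3,3,7,8,8,8,10,10,11,12,12,13,14,15,17,21]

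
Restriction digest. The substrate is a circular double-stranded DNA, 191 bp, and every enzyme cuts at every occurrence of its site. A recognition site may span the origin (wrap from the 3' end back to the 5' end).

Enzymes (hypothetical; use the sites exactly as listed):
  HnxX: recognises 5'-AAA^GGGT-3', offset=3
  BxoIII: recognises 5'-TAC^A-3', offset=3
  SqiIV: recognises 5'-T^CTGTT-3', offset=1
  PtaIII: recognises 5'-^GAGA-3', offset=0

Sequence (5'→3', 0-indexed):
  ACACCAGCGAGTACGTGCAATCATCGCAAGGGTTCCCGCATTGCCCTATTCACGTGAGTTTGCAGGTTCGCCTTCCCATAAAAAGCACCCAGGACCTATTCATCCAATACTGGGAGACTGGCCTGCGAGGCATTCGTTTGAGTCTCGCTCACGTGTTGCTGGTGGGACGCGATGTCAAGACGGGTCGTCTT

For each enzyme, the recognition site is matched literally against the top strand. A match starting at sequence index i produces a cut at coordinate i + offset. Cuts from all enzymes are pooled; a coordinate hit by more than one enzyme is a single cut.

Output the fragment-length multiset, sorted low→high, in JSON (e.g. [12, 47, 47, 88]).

Scan for sites:
  HnxX (AAAGGGT, off=3): no sites
  BxoIII TACA/3: at [190] ⇒ [2]
  SqiIV (TCTGTT, off=1): no sites
  PtaIII GAGA/0: at [113] ⇒ [113]

All cut coordinates (distinct, sorted): [2, 113]

Fragment lengths:
  2→113: 111 bp
  113→2 (wrap): 191-113+2 = 80 bp

[80,111]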